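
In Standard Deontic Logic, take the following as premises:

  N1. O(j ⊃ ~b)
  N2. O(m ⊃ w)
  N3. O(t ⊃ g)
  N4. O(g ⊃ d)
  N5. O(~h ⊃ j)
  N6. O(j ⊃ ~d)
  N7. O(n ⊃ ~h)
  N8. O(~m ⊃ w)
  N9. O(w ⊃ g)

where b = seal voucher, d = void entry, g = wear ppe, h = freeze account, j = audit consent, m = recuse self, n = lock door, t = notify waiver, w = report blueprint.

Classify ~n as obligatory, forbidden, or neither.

Obligatory

Premises 2 and 8 cover both cases: O(m ⊃ w) and O(~m ⊃ w). Since m ∨ ~m is a tautology, O(w) follows.
Premise 9 is O(w ⊃ g); since O(w), deontic closure gives O(g).
Applying K to premise 4 (O(g ⊃ d)) and O(g) yields O(d).
The contrapositive of premise 6 (O(j ⊃ ~d)) is O(d ⊃ ~j), and O(d) is already established, so O(~j).
Premise 5, O(~h ⊃ j), contraposes to O(~j ⊃ h); with O(~j) we get O(h).
The contrapositive of premise 7 (O(n ⊃ ~h)) is O(h ⊃ ~n), and O(h) is already established, so O(~n).
Premises 1, 3 do not contribute to this derivation.
Hence ~n is obligatory.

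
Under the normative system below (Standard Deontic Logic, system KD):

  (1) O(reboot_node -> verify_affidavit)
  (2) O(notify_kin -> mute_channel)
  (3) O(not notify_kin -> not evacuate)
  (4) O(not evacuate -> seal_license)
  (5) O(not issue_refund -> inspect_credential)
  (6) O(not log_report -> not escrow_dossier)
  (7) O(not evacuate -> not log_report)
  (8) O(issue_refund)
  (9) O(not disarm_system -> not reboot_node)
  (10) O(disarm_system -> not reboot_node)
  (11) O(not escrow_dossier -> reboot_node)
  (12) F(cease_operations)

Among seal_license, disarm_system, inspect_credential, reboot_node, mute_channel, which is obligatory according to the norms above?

mute_channel

Premises 9 and 10 cover both cases: O(not disarm_system -> not reboot_node) and O(disarm_system -> not reboot_node). Since not disarm_system ∨ disarm_system is a tautology, O(not reboot_node) follows.
Premise 11 is O(not escrow_dossier -> reboot_node); contrapositively O(not reboot_node -> escrow_dossier). Since O(not reboot_node) holds, K gives O(escrow_dossier).
The contrapositive of premise 6 (O(not log_report -> not escrow_dossier)) is O(escrow_dossier -> log_report), and O(escrow_dossier) is already established, so O(log_report).
Premise 7, O(not evacuate -> not log_report), contraposes to O(log_report -> evacuate); with O(log_report) we get O(evacuate).
Premise 3 is O(not notify_kin -> not evacuate); contrapositively O(evacuate -> notify_kin). Since O(evacuate) holds, K gives O(notify_kin).
With premise 2, O(notify_kin -> mute_channel), the K-axiom yields O(mute_channel).
So O(mute_channel) holds — mute_channel is obligatory. None of the other listed options is made obligatory by any chain of premises.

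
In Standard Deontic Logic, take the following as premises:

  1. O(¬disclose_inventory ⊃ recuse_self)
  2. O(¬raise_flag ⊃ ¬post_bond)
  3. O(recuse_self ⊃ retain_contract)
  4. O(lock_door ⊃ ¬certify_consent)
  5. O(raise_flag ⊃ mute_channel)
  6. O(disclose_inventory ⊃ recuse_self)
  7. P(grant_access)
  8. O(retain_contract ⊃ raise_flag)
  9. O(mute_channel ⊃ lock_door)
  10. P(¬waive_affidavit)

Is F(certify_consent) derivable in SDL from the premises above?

By case analysis on disclose_inventory: premise 6 gives O(disclose_inventory ⊃ recuse_self) and premise 1 gives O(¬disclose_inventory ⊃ recuse_self), so O(recuse_self) either way.
With premise 3, O(recuse_self ⊃ retain_contract), the K-axiom yields O(retain_contract).
With premise 8, O(retain_contract ⊃ raise_flag), the K-axiom yields O(raise_flag).
With premise 5, O(raise_flag ⊃ mute_channel), the K-axiom yields O(mute_channel).
Premise 9 is O(mute_channel ⊃ lock_door); since O(mute_channel), deontic closure gives O(lock_door).
Premise 4 is O(lock_door ⊃ ¬certify_consent); since O(lock_door), deontic closure gives O(¬certify_consent).
Premises 2, 7, 10 do not contribute to this derivation.
So O(¬certify_consent) holds, i.e. F(certify_consent). The claim follows.

Yes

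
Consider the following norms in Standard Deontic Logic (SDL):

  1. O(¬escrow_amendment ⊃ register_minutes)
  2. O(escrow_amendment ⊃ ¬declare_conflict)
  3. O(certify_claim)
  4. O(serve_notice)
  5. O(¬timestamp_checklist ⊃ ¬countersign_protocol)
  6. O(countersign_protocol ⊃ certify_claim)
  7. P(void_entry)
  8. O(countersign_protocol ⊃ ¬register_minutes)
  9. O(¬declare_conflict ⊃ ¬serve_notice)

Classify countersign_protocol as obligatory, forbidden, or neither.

Premise 4 states O(serve_notice) outright.
Premise 9, O(¬declare_conflict ⊃ ¬serve_notice), contraposes to O(serve_notice ⊃ declare_conflict); with O(serve_notice) we get O(declare_conflict).
Premise 2, O(escrow_amendment ⊃ ¬declare_conflict), contraposes to O(declare_conflict ⊃ ¬escrow_amendment); with O(declare_conflict) we get O(¬escrow_amendment).
Applying K to premise 1 (O(¬escrow_amendment ⊃ register_minutes)) and O(¬escrow_amendment) yields O(register_minutes).
Premise 8 is O(countersign_protocol ⊃ ¬register_minutes); contrapositively O(register_minutes ⊃ ¬countersign_protocol). Since O(register_minutes) holds, K gives O(¬countersign_protocol).
Premises 3, 5, 6, 7 do not contribute to this derivation.
Thus O(¬countersign_protocol), which is F(countersign_protocol): countersign_protocol is forbidden.

Forbidden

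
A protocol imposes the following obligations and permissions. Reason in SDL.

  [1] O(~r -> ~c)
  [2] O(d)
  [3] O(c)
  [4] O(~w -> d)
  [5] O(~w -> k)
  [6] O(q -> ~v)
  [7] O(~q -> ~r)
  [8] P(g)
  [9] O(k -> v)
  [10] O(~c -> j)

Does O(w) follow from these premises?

Premise 3 states O(c) outright.
Premise 1 is O(~r -> ~c); contrapositively O(c -> r). Since O(c) holds, K gives O(r).
The contrapositive of premise 7 (O(~q -> ~r)) is O(r -> q), and O(r) is already established, so O(q).
From O(q) and premise 6, O(q -> ~v), we obtain O(~v).
Premise 9, O(k -> v), contraposes to O(~v -> ~k); with O(~v) we get O(~k).
Premise 5 is O(~w -> k); contrapositively O(~k -> w). Since O(~k) holds, K gives O(w).
Premises 2, 4, 8, 10 do not contribute to this derivation.
So O(w) follows.

Yes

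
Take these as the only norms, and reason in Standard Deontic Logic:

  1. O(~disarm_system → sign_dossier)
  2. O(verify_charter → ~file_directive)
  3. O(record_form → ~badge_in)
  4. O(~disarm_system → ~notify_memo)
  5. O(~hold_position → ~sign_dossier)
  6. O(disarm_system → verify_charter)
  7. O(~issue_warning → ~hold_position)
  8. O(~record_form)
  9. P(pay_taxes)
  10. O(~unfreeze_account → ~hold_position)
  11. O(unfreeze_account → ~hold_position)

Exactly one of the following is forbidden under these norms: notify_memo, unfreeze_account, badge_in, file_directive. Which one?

Premises 11 and 10 cover both cases: O(unfreeze_account → ~hold_position) and O(~unfreeze_account → ~hold_position). Since unfreeze_account ∨ ~unfreeze_account is a tautology, O(~hold_position) follows.
With premise 5, O(~hold_position → ~sign_dossier), the K-axiom yields O(~sign_dossier).
Premise 1, O(~disarm_system → sign_dossier), contraposes to O(~sign_dossier → disarm_system); with O(~sign_dossier) we get O(disarm_system).
Applying K to premise 6 (O(disarm_system → verify_charter)) and O(disarm_system) yields O(verify_charter).
From O(verify_charter) and premise 2, O(verify_charter → ~file_directive), we obtain O(~file_directive).
So O(~file_directive) holds, i.e. file_directive is forbidden. None of the other listed options is forbidden under the premises.

file_directive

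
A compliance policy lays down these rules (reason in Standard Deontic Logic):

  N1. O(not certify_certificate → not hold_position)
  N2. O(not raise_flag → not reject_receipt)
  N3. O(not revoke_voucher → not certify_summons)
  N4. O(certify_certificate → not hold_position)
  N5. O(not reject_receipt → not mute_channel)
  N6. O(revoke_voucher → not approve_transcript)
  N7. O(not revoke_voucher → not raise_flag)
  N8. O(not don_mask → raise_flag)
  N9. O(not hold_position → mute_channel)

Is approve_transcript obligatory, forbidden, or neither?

Forbidden

By case analysis on certify_certificate: premise 4 gives O(certify_certificate → not hold_position) and premise 1 gives O(not certify_certificate → not hold_position), so O(not hold_position) either way.
Applying K to premise 9 (O(not hold_position → mute_channel)) and O(not hold_position) yields O(mute_channel).
Premise 5 is O(not reject_receipt → not mute_channel); contrapositively O(mute_channel → reject_receipt). Since O(mute_channel) holds, K gives O(reject_receipt).
The contrapositive of premise 2 (O(not raise_flag → not reject_receipt)) is O(reject_receipt → raise_flag), and O(reject_receipt) is already established, so O(raise_flag).
Premise 7, O(not revoke_voucher → not raise_flag), contraposes to O(raise_flag → revoke_voucher); with O(raise_flag) we get O(revoke_voucher).
Premise 6 is O(revoke_voucher → not approve_transcript); since O(revoke_voucher), deontic closure gives O(not approve_transcript).
Premises 3, 8 do not contribute to this derivation.
Thus O(not approve_transcript), which is F(approve_transcript): approve_transcript is forbidden.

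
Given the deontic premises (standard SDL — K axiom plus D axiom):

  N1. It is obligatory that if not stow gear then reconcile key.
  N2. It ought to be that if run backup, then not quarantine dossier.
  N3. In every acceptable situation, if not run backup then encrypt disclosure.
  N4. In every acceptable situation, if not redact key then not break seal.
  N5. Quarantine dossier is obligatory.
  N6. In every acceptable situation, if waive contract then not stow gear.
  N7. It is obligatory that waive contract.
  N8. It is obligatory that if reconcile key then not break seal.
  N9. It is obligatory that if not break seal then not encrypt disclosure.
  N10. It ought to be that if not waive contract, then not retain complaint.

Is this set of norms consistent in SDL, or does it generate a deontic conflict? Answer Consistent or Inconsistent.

Premise 7 states O(waive_contract) outright.
With premise 6, O(waive_contract → ¬stow_gear), the K-axiom yields O(¬stow_gear).
From O(¬stow_gear) and premise 1, O(¬stow_gear → reconcile_key), we obtain O(reconcile_key).
With premise 8, O(reconcile_key → ¬break_seal), the K-axiom yields O(¬break_seal).
With premise 9, O(¬break_seal → ¬encrypt_disclosure), the K-axiom yields O(¬encrypt_disclosure).
Premise 3 is O(¬run_backup → encrypt_disclosure); contrapositively O(¬encrypt_disclosure → run_backup). Since O(¬encrypt_disclosure) holds, K gives O(run_backup).
Premise 2 is O(run_backup → ¬quarantine_dossier); since O(run_backup), deontic closure gives O(¬quarantine_dossier).
However, premise 5 gives O(quarantine_dossier).
We now have both O(¬quarantine_dossier) and O(quarantine_dossier) — quarantine_dossier is simultaneously obligatory and forbidden, violating the D-axiom.

Inconsistent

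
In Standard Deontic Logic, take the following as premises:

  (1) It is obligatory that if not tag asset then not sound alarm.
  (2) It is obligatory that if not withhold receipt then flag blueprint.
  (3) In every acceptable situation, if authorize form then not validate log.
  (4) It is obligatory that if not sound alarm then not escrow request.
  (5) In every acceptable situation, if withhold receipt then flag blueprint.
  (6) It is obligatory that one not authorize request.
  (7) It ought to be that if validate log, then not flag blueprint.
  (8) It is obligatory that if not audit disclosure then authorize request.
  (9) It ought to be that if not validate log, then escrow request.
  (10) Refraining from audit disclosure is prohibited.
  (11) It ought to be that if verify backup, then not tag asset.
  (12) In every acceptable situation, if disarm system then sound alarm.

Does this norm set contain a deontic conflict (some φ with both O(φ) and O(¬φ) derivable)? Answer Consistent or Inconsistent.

Premise 8 is O(¬audit_disclosure → authorize_request), but O(¬audit_disclosure) is not derivable from the premises, so it does not yield O(authorize_request).
So O(authorize_request) is not derivable, and the apparent clash with O(¬authorize_request) does not arise.
A world satisfying every obligation exists (e.g. audit_disclosure=true, authorize_form=false, authorize_request=false, disarm_system=false, escrow_request=true, flag_blueprint=true, sound_alarm=true, tag_asset=true, validate_log=false, verify_backup=false, withhold_receipt=false); no atom is both obligatory and forbidden, so the set is consistent.

Consistent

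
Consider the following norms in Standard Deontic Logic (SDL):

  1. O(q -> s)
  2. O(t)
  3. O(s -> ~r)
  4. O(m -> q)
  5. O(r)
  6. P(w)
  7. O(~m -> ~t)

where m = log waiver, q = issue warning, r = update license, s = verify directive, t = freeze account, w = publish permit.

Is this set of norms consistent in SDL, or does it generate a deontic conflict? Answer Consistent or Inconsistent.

From premise 2 we have O(t).
The contrapositive of premise 7 (O(~m -> ~t)) is O(t -> m), and O(t) is already established, so O(m).
Premise 4 is O(m -> q); since O(m), deontic closure gives O(q).
Premise 1 is O(q -> s); since O(q), deontic closure gives O(s).
Applying K to premise 3 (O(s -> ~r)) and O(s) yields O(~r).
But premise 5 directly asserts O(r).
We now have both O(~r) and O(r) — r is simultaneously obligatory and forbidden, violating the D-axiom.

Inconsistent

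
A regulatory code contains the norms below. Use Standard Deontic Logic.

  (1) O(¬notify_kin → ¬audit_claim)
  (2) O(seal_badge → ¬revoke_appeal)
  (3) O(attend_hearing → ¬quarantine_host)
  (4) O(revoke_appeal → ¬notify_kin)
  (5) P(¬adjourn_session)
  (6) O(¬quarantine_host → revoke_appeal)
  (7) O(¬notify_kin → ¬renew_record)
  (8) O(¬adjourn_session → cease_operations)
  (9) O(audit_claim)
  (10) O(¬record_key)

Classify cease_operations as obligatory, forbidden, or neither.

Premise 8 is O(¬adjourn_session → cease_operations), but O(¬adjourn_session) is not derivable from the premises (the permission P(¬adjourn_session) asserts only ¬O(adjourn_session), not O(¬adjourn_session)), so it does not yield O(cease_operations).
No premise or chain of K-axiom applications forces O(cease_operations), and none forces O(¬cease_operations). So cease_operations is neither obligatory nor forbidden under these norms.

Neither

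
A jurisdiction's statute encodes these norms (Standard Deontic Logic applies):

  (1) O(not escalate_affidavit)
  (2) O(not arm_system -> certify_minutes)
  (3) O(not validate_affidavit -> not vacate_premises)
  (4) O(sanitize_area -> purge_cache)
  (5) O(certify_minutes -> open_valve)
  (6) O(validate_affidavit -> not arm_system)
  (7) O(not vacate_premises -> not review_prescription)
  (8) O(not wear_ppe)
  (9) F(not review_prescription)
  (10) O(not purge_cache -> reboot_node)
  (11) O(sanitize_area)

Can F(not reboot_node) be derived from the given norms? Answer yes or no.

Premise 10 is O(not purge_cache -> reboot_node), but O(not purge_cache) is not derivable from the premises, so it does not yield O(reboot_node).
No other premise forces O(reboot_node). An ideal world satisfying every premise can still have not reboot_node true, so F(not reboot_node) is not derivable.

No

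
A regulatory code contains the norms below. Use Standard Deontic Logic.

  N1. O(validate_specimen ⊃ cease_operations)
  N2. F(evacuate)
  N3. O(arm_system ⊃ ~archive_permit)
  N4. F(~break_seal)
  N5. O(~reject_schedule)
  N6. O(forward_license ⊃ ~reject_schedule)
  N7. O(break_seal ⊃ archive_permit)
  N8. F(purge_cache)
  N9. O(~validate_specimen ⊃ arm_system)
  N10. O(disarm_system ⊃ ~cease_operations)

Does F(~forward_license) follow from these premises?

No

Premise 6 is O(forward_license ⊃ ~reject_schedule); even if O(~reject_schedule) held, inferring O(forward_license) would be affirming the consequent — invalid.
No other premise forces O(forward_license). An ideal world satisfying every premise can still have ~forward_license true, so F(~forward_license) is not derivable.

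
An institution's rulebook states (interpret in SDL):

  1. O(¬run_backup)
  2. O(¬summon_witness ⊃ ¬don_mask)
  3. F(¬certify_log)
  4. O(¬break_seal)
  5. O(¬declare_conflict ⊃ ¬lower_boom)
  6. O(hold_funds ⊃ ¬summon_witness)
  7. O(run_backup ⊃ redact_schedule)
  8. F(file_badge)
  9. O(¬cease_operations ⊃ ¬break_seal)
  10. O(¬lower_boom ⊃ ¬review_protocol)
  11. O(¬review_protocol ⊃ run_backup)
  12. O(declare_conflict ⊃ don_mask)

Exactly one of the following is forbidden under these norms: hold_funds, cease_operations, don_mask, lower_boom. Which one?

hold_funds

Premise 1 gives O(¬run_backup).
Premise 11 is O(¬review_protocol ⊃ run_backup); contrapositively O(¬run_backup ⊃ review_protocol). Since O(¬run_backup) holds, K gives O(review_protocol).
Premise 10 is O(¬lower_boom ⊃ ¬review_protocol); contrapositively O(review_protocol ⊃ lower_boom). Since O(review_protocol) holds, K gives O(lower_boom).
Premise 5, O(¬declare_conflict ⊃ ¬lower_boom), contraposes to O(lower_boom ⊃ declare_conflict); with O(lower_boom) we get O(declare_conflict).
Applying K to premise 12 (O(declare_conflict ⊃ don_mask)) and O(declare_conflict) yields O(don_mask).
Premise 2 is O(¬summon_witness ⊃ ¬don_mask); contrapositively O(don_mask ⊃ summon_witness). Since O(don_mask) holds, K gives O(summon_witness).
Premise 6 is O(hold_funds ⊃ ¬summon_witness); contrapositively O(summon_witness ⊃ ¬hold_funds). Since O(summon_witness) holds, K gives O(¬hold_funds).
So O(¬hold_funds) holds, i.e. hold_funds is forbidden. None of the other listed options is forbidden under the premises.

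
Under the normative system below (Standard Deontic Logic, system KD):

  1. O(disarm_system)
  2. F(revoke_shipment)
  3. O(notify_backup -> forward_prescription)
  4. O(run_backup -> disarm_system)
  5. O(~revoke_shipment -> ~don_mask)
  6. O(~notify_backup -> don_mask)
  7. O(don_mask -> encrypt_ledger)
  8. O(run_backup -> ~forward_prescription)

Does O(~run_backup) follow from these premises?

Yes

F(revoke_shipment) at premise 2 means O(~revoke_shipment).
From O(~revoke_shipment) and premise 5, O(~revoke_shipment -> ~don_mask), we obtain O(~don_mask).
The contrapositive of premise 6 (O(~notify_backup -> don_mask)) is O(~don_mask -> notify_backup), and O(~don_mask) is already established, so O(notify_backup).
With premise 3, O(notify_backup -> forward_prescription), the K-axiom yields O(forward_prescription).
Premise 8 is O(run_backup -> ~forward_prescription); contrapositively O(forward_prescription -> ~run_backup). Since O(forward_prescription) holds, K gives O(~run_backup).
Premises 1, 4, 7 do not contribute to this derivation.
So O(~run_backup) follows.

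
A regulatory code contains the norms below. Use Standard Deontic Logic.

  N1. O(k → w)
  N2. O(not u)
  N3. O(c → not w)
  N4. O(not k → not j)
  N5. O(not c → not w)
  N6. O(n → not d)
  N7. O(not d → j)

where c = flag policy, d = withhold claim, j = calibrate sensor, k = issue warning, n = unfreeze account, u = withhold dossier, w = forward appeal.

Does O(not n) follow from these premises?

Premises 5 and 3 are O(not c → not w) and O(c → not w); every ideal world satisfies not c or c, so in either case not w holds — hence O(not w).
Premise 1 is O(k → w); contrapositively O(not w → not k). Since O(not w) holds, K gives O(not k).
Premise 4 is O(not k → not j); since O(not k), deontic closure gives O(not j).
Premise 7, O(not d → j), contraposes to O(not j → d); with O(not j) we get O(d).
Premise 6 is O(n → not d); contrapositively O(d → not n). Since O(d) holds, K gives O(not n).
Premise 2 does not contribute to this derivation.
So O(not n) follows.

Yes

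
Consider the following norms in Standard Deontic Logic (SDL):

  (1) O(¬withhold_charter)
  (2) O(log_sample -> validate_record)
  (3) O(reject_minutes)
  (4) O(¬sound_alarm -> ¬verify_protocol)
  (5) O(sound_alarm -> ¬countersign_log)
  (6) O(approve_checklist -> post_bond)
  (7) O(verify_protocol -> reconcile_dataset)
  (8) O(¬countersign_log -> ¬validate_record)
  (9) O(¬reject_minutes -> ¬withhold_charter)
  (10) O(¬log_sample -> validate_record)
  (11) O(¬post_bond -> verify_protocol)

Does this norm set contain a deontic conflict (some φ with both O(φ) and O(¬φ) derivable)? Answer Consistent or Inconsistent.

Premise 9 is O(¬reject_minutes -> ¬withhold_charter); even if O(¬withhold_charter) held, inferring O(¬reject_minutes) would be affirming the consequent — invalid.
So O(¬reject_minutes) is not derivable, and the apparent clash with O(reject_minutes) does not arise.
A world satisfying every obligation exists (e.g. approve_checklist=false, countersign_log=true, log_sample=false, post_bond=true, reconcile_dataset=false, reject_minutes=true, sound_alarm=false, validate_record=true, verify_protocol=false, withhold_charter=false); no atom is both obligatory and forbidden, so the set is consistent.

Consistent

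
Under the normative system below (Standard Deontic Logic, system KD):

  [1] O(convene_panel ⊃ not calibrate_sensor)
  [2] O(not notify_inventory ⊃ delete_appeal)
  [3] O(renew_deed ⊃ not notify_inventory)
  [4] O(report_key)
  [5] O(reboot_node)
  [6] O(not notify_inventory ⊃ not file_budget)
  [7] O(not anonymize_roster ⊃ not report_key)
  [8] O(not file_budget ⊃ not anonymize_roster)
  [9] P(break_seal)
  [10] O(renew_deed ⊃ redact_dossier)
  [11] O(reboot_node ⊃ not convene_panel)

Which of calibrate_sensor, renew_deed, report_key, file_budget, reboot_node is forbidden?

renew_deed

From premise 4 we have O(report_key).
The contrapositive of premise 7 (O(not anonymize_roster ⊃ not report_key)) is O(report_key ⊃ anonymize_roster), and O(report_key) is already established, so O(anonymize_roster).
Premise 8 is O(not file_budget ⊃ not anonymize_roster); contrapositively O(anonymize_roster ⊃ file_budget). Since O(anonymize_roster) holds, K gives O(file_budget).
The contrapositive of premise 6 (O(not notify_inventory ⊃ not file_budget)) is O(file_budget ⊃ notify_inventory), and O(file_budget) is already established, so O(notify_inventory).
Premise 3, O(renew_deed ⊃ not notify_inventory), contraposes to O(notify_inventory ⊃ not renew_deed); with O(notify_inventory) we get O(not renew_deed).
So O(not renew_deed) holds, i.e. renew_deed is forbidden. None of the other listed options is forbidden under the premises.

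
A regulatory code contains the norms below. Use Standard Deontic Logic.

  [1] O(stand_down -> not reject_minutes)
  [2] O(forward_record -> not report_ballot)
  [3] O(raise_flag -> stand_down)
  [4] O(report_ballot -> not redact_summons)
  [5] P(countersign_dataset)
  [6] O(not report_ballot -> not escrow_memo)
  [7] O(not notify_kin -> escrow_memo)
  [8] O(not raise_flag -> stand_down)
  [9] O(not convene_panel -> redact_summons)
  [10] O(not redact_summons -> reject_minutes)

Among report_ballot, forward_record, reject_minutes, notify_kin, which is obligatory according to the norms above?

notify_kin

Premises 3 and 8 are O(raise_flag -> stand_down) and O(not raise_flag -> stand_down); every ideal world satisfies raise_flag or not raise_flag, so in either case stand_down holds — hence O(stand_down).
With premise 1, O(stand_down -> not reject_minutes), the K-axiom yields O(not reject_minutes).
The contrapositive of premise 10 (O(not redact_summons -> reject_minutes)) is O(not reject_minutes -> redact_summons), and O(not reject_minutes) is already established, so O(redact_summons).
Premise 4 is O(report_ballot -> not redact_summons); contrapositively O(redact_summons -> not report_ballot). Since O(redact_summons) holds, K gives O(not report_ballot).
With premise 6, O(not report_ballot -> not escrow_memo), the K-axiom yields O(not escrow_memo).
Premise 7, O(not notify_kin -> escrow_memo), contraposes to O(not escrow_memo -> notify_kin); with O(not escrow_memo) we get O(notify_kin).
So O(notify_kin) holds — notify_kin is obligatory. None of the other listed options is made obligatory by any chain of premises.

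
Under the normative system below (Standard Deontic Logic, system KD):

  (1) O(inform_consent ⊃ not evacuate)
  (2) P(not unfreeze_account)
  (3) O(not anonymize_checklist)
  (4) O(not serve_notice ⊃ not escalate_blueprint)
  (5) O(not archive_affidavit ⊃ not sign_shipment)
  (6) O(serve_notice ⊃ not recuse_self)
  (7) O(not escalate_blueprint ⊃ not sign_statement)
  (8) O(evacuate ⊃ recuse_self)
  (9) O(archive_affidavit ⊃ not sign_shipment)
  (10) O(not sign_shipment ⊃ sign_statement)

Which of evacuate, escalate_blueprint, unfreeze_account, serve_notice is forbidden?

evacuate

Premises 5 and 9 are O(not archive_affidavit ⊃ not sign_shipment) and O(archive_affidavit ⊃ not sign_shipment); every ideal world satisfies not archive_affidavit or archive_affidavit, so in either case not sign_shipment holds — hence O(not sign_shipment).
Applying K to premise 10 (O(not sign_shipment ⊃ sign_statement)) and O(not sign_shipment) yields O(sign_statement).
Premise 7 is O(not escalate_blueprint ⊃ not sign_statement); contrapositively O(sign_statement ⊃ escalate_blueprint). Since O(sign_statement) holds, K gives O(escalate_blueprint).
Premise 4, O(not serve_notice ⊃ not escalate_blueprint), contraposes to O(escalate_blueprint ⊃ serve_notice); with O(escalate_blueprint) we get O(serve_notice).
With premise 6, O(serve_notice ⊃ not recuse_self), the K-axiom yields O(not recuse_self).
Premise 8, O(evacuate ⊃ recuse_self), contraposes to O(not recuse_self ⊃ not evacuate); with O(not recuse_self) we get O(not evacuate).
So O(not evacuate) holds, i.e. evacuate is forbidden. None of the other listed options is forbidden under the premises.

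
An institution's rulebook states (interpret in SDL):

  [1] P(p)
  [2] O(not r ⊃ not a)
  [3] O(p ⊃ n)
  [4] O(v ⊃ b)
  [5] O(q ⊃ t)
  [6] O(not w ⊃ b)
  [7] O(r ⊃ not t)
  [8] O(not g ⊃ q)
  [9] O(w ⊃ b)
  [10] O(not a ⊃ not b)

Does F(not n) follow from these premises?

Premise 3 is O(p ⊃ n), but O(p) is not derivable from the premises (the permission P(p) asserts only not O(not p), not O(p)), so it does not yield O(n).
No other premise forces O(n). An ideal world satisfying every premise can still have not n true, so F(not n) is not derivable.

No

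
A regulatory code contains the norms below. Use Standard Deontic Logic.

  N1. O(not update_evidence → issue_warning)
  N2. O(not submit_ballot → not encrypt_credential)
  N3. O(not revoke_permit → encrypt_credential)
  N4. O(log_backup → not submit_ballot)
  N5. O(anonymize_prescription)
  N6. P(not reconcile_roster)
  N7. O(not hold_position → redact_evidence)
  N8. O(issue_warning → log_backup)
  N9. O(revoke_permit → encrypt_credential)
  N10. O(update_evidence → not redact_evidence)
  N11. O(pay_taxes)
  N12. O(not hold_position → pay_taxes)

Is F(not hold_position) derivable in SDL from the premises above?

Yes

Premises 9 and 3 cover both cases: O(revoke_permit → encrypt_credential) and O(not revoke_permit → encrypt_credential). Since revoke_permit ∨ not revoke_permit is a tautology, O(encrypt_credential) follows.
The contrapositive of premise 2 (O(not submit_ballot → not encrypt_credential)) is O(encrypt_credential → submit_ballot), and O(encrypt_credential) is already established, so O(submit_ballot).
Premise 4 is O(log_backup → not submit_ballot); contrapositively O(submit_ballot → not log_backup). Since O(submit_ballot) holds, K gives O(not log_backup).
Premise 8 is O(issue_warning → log_backup); contrapositively O(not log_backup → not issue_warning). Since O(not log_backup) holds, K gives O(not issue_warning).
Premise 1, O(not update_evidence → issue_warning), contraposes to O(not issue_warning → update_evidence); with O(not issue_warning) we get O(update_evidence).
Applying K to premise 10 (O(update_evidence → not redact_evidence)) and O(update_evidence) yields O(not redact_evidence).
Premise 7, O(not hold_position → redact_evidence), contraposes to O(not redact_evidence → hold_position); with O(not redact_evidence) we get O(hold_position).
Premises 5, 6, 11, 12 do not contribute to this derivation.
So O(hold_position) holds, i.e. F(not hold_position). The claim follows.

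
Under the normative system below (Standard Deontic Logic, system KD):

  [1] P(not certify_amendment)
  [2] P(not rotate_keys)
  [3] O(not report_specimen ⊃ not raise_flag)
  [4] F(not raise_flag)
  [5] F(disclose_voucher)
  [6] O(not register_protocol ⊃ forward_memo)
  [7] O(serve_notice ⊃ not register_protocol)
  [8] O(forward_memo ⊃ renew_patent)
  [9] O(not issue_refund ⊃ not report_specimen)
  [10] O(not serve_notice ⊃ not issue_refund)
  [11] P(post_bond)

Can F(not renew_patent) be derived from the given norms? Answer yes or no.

Premise 4 is F(not raise_flag), i.e. O(raise_flag).
Premise 3, O(not report_specimen ⊃ not raise_flag), contraposes to O(raise_flag ⊃ report_specimen); with O(raise_flag) we get O(report_specimen).
Premise 9, O(not issue_refund ⊃ not report_specimen), contraposes to O(report_specimen ⊃ issue_refund); with O(report_specimen) we get O(issue_refund).
The contrapositive of premise 10 (O(not serve_notice ⊃ not issue_refund)) is O(issue_refund ⊃ serve_notice), and O(issue_refund) is already established, so O(serve_notice).
From O(serve_notice) and premise 7, O(serve_notice ⊃ not register_protocol), we obtain O(not register_protocol).
Applying K to premise 6 (O(not register_protocol ⊃ forward_memo)) and O(not register_protocol) yields O(forward_memo).
With premise 8, O(forward_memo ⊃ renew_patent), the K-axiom yields O(renew_patent).
Premises 1, 2, 5, 11 do not contribute to this derivation.
So O(renew_patent) holds, i.e. F(not renew_patent). The claim follows.

Yes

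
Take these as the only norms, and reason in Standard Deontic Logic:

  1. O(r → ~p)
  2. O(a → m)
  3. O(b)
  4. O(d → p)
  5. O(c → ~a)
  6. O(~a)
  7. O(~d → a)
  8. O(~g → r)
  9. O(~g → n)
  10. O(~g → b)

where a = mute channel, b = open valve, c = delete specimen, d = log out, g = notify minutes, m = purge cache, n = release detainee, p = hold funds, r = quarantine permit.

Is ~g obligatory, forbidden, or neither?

Forbidden

Premise 6 states O(~a) outright.
Premise 7 is O(~d → a); contrapositively O(~a → d). Since O(~a) holds, K gives O(d).
From O(d) and premise 4, O(d → p), we obtain O(p).
Premise 1, O(r → ~p), contraposes to O(p → ~r); with O(p) we get O(~r).
Premise 8 is O(~g → r); contrapositively O(~r → g). Since O(~r) holds, K gives O(g).
Premises 2, 3, 5, 9, 10 do not contribute to this derivation.
Thus O(g), which is F(~g): ~g is forbidden.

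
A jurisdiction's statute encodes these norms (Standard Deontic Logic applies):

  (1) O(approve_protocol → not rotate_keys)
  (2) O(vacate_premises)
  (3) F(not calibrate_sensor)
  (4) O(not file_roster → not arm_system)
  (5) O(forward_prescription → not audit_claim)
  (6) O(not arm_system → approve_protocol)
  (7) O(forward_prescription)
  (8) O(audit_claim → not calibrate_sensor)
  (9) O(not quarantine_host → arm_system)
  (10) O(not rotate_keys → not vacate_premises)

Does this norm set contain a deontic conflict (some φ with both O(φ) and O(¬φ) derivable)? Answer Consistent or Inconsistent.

Premise 8 is O(audit_claim → not calibrate_sensor), but O(audit_claim) is not derivable from the premises, so it does not yield O(not calibrate_sensor).
So O(not calibrate_sensor) is not derivable, and the apparent clash with O(calibrate_sensor) does not arise.
A world satisfying every obligation exists (e.g. approve_protocol=false, arm_system=true, audit_claim=false, calibrate_sensor=true, file_roster=true, forward_prescription=true, quarantine_host=false, rotate_keys=true, vacate_premises=true); no atom is both obligatory and forbidden, so the set is consistent.

Consistent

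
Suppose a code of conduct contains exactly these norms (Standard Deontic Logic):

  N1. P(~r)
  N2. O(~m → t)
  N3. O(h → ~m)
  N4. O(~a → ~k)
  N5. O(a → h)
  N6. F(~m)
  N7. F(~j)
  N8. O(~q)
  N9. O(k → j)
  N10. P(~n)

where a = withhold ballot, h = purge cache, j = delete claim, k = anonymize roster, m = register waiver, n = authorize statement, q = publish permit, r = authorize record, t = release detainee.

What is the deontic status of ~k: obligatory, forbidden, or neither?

F(~m) at premise 6 means O(m).
The contrapositive of premise 3 (O(h → ~m)) is O(m → ~h), and O(m) is already established, so O(~h).
Premise 5, O(a → h), contraposes to O(~h → ~a); with O(~h) we get O(~a).
With premise 4, O(~a → ~k), the K-axiom yields O(~k).
Premises 1, 2, 7, 8, 9, 10 do not contribute to this derivation.
Hence ~k is obligatory.

Obligatory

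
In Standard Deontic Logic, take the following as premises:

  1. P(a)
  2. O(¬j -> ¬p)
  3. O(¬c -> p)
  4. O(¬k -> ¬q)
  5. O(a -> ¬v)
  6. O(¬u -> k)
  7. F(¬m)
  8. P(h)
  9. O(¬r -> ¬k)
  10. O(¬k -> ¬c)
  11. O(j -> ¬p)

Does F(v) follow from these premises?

No

Premise 5 is O(a -> ¬v), but O(a) is not derivable from the premises (the permission P(a) asserts only ¬O(¬a), not O(a)), so it does not yield O(¬v).
No other premise forces O(¬v). An ideal world satisfying every premise can still have v true, so F(v) is not derivable.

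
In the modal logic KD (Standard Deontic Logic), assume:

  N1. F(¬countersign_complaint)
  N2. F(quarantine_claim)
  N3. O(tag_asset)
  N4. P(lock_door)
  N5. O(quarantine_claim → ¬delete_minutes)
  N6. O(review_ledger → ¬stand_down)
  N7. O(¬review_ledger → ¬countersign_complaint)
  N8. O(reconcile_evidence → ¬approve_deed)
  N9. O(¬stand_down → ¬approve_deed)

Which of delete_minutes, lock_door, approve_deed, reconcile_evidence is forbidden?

approve_deed

Premise 1, F(¬countersign_complaint), is equivalent to O(countersign_complaint).
The contrapositive of premise 7 (O(¬review_ledger → ¬countersign_complaint)) is O(countersign_complaint → review_ledger), and O(countersign_complaint) is already established, so O(review_ledger).
From O(review_ledger) and premise 6, O(review_ledger → ¬stand_down), we obtain O(¬stand_down).
Premise 9 is O(¬stand_down → ¬approve_deed); since O(¬stand_down), deontic closure gives O(¬approve_deed).
So O(¬approve_deed) holds, i.e. approve_deed is forbidden. None of the other listed options is forbidden under the premises.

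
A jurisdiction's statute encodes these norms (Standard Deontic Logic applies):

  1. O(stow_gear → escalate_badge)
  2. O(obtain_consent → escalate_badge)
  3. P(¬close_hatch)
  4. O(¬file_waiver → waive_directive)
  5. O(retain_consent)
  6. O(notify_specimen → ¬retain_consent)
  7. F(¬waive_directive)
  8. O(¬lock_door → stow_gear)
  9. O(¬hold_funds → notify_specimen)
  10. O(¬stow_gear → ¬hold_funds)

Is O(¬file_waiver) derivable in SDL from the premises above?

Premise 4 is O(¬file_waiver → waive_directive); even if O(waive_directive) held, inferring O(¬file_waiver) would be affirming the consequent — invalid.
No other premise forces O(¬file_waiver). An ideal world satisfying every premise can still have ¬file_waiver false, so O(¬file_waiver) is not derivable.

No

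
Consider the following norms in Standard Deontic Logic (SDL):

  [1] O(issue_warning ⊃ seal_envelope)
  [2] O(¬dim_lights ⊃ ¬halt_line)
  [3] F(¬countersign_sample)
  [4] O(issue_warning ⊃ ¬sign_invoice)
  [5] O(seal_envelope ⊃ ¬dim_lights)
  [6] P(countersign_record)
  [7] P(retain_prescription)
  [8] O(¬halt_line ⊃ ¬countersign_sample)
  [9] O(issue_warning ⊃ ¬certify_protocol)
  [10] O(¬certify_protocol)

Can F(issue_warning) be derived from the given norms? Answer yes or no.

Yes

Premise 3 is F(¬countersign_sample), i.e. O(countersign_sample).
Premise 8, O(¬halt_line ⊃ ¬countersign_sample), contraposes to O(countersign_sample ⊃ halt_line); with O(countersign_sample) we get O(halt_line).
The contrapositive of premise 2 (O(¬dim_lights ⊃ ¬halt_line)) is O(halt_line ⊃ dim_lights), and O(halt_line) is already established, so O(dim_lights).
Premise 5, O(seal_envelope ⊃ ¬dim_lights), contraposes to O(dim_lights ⊃ ¬seal_envelope); with O(dim_lights) we get O(¬seal_envelope).
Premise 1, O(issue_warning ⊃ seal_envelope), contraposes to O(¬seal_envelope ⊃ ¬issue_warning); with O(¬seal_envelope) we get O(¬issue_warning).
Premises 4, 6, 7, 9, 10 do not contribute to this derivation.
So O(¬issue_warning) holds, i.e. F(issue_warning). The claim follows.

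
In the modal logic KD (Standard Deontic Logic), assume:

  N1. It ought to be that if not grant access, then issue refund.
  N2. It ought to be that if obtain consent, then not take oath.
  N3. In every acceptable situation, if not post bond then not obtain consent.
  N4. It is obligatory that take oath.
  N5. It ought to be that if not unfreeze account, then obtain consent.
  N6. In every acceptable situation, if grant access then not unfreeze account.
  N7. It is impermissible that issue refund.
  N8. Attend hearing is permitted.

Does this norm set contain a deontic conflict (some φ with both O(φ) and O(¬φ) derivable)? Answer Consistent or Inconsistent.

Inconsistent

Premise 4 gives O(take_oath).
Premise 2 is O(obtain_consent → ¬take_oath); contrapositively O(take_oath → ¬obtain_consent). Since O(take_oath) holds, K gives O(¬obtain_consent).
Premise 5, O(¬unfreeze_account → obtain_consent), contraposes to O(¬obtain_consent → unfreeze_account); with O(¬obtain_consent) we get O(unfreeze_account).
Premise 6, O(grant_access → ¬unfreeze_account), contraposes to O(unfreeze_account → ¬grant_access); with O(unfreeze_account) we get O(¬grant_access).
Premise 1 is O(¬grant_access → issue_refund); since O(¬grant_access), deontic closure gives O(issue_refund).
Yet premise 7 is F(issue_refund), i.e. O(¬issue_refund).
We now have both O(issue_refund) and O(¬issue_refund) — issue_refund is simultaneously obligatory and forbidden, violating the D-axiom.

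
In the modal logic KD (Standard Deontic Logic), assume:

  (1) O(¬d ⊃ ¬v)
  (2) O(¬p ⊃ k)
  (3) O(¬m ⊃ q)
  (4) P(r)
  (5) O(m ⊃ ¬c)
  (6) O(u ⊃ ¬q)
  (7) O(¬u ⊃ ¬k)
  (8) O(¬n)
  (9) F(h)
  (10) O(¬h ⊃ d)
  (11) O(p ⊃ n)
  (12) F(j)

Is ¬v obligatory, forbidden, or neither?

Premise 1 is O(¬d ⊃ ¬v), but O(¬d) is not derivable from the premises, so it does not yield O(¬v).
No premise or chain of K-axiom applications forces O(¬v), and none forces O(v). So ¬v is neither obligatory nor forbidden under these norms.

Neither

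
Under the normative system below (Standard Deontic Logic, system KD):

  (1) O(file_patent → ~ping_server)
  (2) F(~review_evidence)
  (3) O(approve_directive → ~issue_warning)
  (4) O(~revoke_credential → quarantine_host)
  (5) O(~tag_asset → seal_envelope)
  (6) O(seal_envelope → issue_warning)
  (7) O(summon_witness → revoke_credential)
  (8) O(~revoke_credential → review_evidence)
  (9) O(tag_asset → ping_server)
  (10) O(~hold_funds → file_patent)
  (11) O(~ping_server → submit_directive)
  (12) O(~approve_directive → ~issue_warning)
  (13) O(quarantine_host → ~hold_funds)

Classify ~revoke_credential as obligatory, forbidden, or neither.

Forbidden

Premises 12 and 3 cover both cases: O(~approve_directive → ~issue_warning) and O(approve_directive → ~issue_warning). Since ~approve_directive ∨ approve_directive is a tautology, O(~issue_warning) follows.
Premise 6 is O(seal_envelope → issue_warning); contrapositively O(~issue_warning → ~seal_envelope). Since O(~issue_warning) holds, K gives O(~seal_envelope).
Premise 5, O(~tag_asset → seal_envelope), contraposes to O(~seal_envelope → tag_asset); with O(~seal_envelope) we get O(tag_asset).
Applying K to premise 9 (O(tag_asset → ping_server)) and O(tag_asset) yields O(ping_server).
Premise 1, O(file_patent → ~ping_server), contraposes to O(ping_server → ~file_patent); with O(ping_server) we get O(~file_patent).
Premise 10, O(~hold_funds → file_patent), contraposes to O(~file_patent → hold_funds); with O(~file_patent) we get O(hold_funds).
Premise 13, O(quarantine_host → ~hold_funds), contraposes to O(hold_funds → ~quarantine_host); with O(hold_funds) we get O(~quarantine_host).
The contrapositive of premise 4 (O(~revoke_credential → quarantine_host)) is O(~quarantine_host → revoke_credential), and O(~quarantine_host) is already established, so O(revoke_credential).
Premises 2, 7, 8, 11 do not contribute to this derivation.
Thus O(revoke_credential), which is F(~revoke_credential): ~revoke_credential is forbidden.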